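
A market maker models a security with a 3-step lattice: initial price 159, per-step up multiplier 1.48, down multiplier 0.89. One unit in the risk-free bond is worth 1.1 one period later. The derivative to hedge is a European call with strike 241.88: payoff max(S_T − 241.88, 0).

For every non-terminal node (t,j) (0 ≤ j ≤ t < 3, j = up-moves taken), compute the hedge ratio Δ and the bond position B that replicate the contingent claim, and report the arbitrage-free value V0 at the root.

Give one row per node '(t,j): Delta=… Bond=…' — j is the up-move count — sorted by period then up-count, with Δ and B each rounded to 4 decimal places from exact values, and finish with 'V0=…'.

(0,0): Delta=0.5043 Bond=-58.4005
(1,0): Delta=0.2639 Bond=-30.2108
(1,1): Delta=0.7660 Bond=-125.8183
(2,0): Delta=0.0000 Bond=0.0000
(2,1): Delta=0.5510 Bond=-93.3657
(2,2): Delta=1.0000 Bond=-219.8909
V0=21.7893

The replicating-portfolio and risk-neutral prices coincide; use p* = (1.1−0.89)/(1.48−0.89) = 0.3559 for the latter.
At expiry t=3: V(3,0)=0.0000, V(3,1)=0.0000, V(3,2)=68.0835, V(3,3)=273.5649
  t=2,j=0: stock 125.9439 → up 186.3970 (V=0.0000), down 112.0901 (V=0.0000). Price 0.0000; hedge Δ=0.0000, bond B=0.0000.
  t=2,j=1: stock 209.4348 → up 309.9635 (V=68.0835), down 186.3970 (V=0.0000). Price 22.0301; hedge Δ=0.5510, bond B=-93.3657.
  t=2,j=2: stock 348.2736 → up 515.4449 (V=273.5649), down 309.9635 (V=68.0835). Price 128.3827; hedge Δ=1.0000, bond B=-219.8909.
  t=1,j=0: stock 141.5100 → up 209.4348 (V=22.0301), down 125.9439 (V=0.0000). Price 7.1284; hedge Δ=0.2639, bond B=-30.2108.
  t=1,j=1: stock 235.3200 → up 348.2736 (V=128.3827), down 209.4348 (V=22.0301). Price 54.4404; hedge Δ=0.7660, bond B=-125.8183.
  t=0,j=0: stock 159.0000 → up 235.3200 (V=54.4404), down 141.5100 (V=7.1284). Price 21.7893; hedge Δ=0.5043, bond B=-58.4005.
Each (Δ,B) replicates both successor values, so the strategy is self-financing and V0 is arbitrage-free.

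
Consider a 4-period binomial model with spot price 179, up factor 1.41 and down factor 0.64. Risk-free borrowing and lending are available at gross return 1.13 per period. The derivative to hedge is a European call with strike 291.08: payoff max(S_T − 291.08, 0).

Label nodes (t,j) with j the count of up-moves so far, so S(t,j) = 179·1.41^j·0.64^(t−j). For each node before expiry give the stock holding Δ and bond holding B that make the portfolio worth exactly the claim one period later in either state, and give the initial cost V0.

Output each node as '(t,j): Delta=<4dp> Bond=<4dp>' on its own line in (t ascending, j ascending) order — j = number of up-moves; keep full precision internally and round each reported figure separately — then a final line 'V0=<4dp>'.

The replicating-portfolio and risk-neutral prices coincide; use p* = (1.13−0.64)/(1.41−0.64) = 0.6364 for the latter.
Terminal payoffs: V(4,0)=0.0000, V(4,1)=0.0000, V(4,2)=0.0000, V(4,3)=30.0570, V(4,4)=416.4249
Node (3,0) S=46.9238: V=(p*·0.0000+(1−p*)·0.0000)/1.13=0.0000; Δ=(0.0000−0.0000)/(66.1625−30.0312)=0.0000; B=V−Δ·S=0.0000
Node (3,1) S=103.3789: V=(p*·0.0000+(1−p*)·0.0000)/1.13=0.0000; Δ=(0.0000−0.0000)/(145.7643−66.1625)=0.0000; B=V−Δ·S=0.0000
Node (3,2) S=227.7567: V=(p*·30.0570+(1−p*)·0.0000)/1.13=16.9267; Δ=(30.0570−0.0000)/(321.1370−145.7643)=0.1714; B=V−Δ·S=-22.1084
Node (3,3) S=501.7766: V=(p*·416.4249+(1−p*)·30.0570)/1.13=244.1836; Δ=(416.4249−30.0570)/(707.5049−321.1370)=1.0000; B=V−Δ·S=-257.5929
Node (2,0) S=73.3184: V=(p*·0.0000+(1−p*)·0.0000)/1.13=0.0000; Δ=(0.0000−0.0000)/(103.3789−46.9238)=0.0000; B=V−Δ·S=0.0000
Node (2,1) S=161.5296: V=(p*·16.9267+(1−p*)·0.0000)/1.13=9.5323; Δ=(16.9267−0.0000)/(227.7567−103.3789)=0.1361; B=V−Δ·S=-12.4504
Node (2,2) S=355.8699: V=(p*·244.1836+(1−p*)·16.9267)/1.13=142.9600; Δ=(244.1836−16.9267)/(501.7766−227.7567)=0.8293; B=V−Δ·S=-152.1789
Node (1,0) S=114.5600: V=(p*·9.5323+(1−p*)·0.0000)/1.13=5.3682; Δ=(9.5323−0.0000)/(161.5296−73.3184)=0.1081; B=V−Δ·S=-7.0115
Node (1,1) S=252.3900: V=(p*·142.9600+(1−p*)·9.5323)/1.13=83.5760; Δ=(142.9600−9.5323)/(355.8699−161.5296)=0.6866; B=V−Δ·S=-89.7067
Node (0,0) S=179.0000: V=(p*·83.5760+(1−p*)·5.3682)/1.13=48.7936; Δ=(83.5760−5.3682)/(252.3900−114.5600)=0.5674; B=V−Δ·S=-52.7750
Self-financing check: at every node Δ·S+B equals the discounted successor values.

(0,0): Delta=0.5674 Bond=-52.7750
(1,0): Delta=0.1081 Bond=-7.0115
(1,1): Delta=0.6866 Bond=-89.7067
(2,0): Delta=0.0000 Bond=0.0000
(2,1): Delta=0.1361 Bond=-12.4504
(2,2): Delta=0.8293 Bond=-152.1789
(3,0): Delta=0.0000 Bond=0.0000
(3,1): Delta=0.0000 Bond=0.0000
(3,2): Delta=0.1714 Bond=-22.1084
(3,3): Delta=1.0000 Bond=-257.5929
V0=48.7936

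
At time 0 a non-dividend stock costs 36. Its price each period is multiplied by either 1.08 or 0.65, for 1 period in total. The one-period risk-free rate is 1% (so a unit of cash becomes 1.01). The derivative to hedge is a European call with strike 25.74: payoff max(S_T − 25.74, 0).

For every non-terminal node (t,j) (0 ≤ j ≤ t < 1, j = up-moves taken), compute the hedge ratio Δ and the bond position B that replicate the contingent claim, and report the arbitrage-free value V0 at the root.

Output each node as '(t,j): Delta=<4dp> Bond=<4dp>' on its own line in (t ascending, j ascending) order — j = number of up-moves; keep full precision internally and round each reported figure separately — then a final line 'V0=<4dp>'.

Risk-neutral probability p* = (R−d)/(u−d) = (1.01−0.65)/(1.08−0.65) = 0.8372.
Terminal values V(1,·): V(1,0)=0.0000, V(1,1)=13.1400
(0,0): S=36.0000. Δ = (V_up−V_dn)/(S_up−S_dn) = (13.1400−0.0000)/(38.8800−23.4000) = 0.8488. V = [p*·13.1400 + (1−p*)·0.0000]/1.01 = 10.8920. B = V − Δ·S = -19.6661.
Each (Δ,B) replicates both successor values, so the strategy is self-financing and V0 is arbitrage-free.

(0,0): Delta=0.8488 Bond=-19.6661
V0=10.8920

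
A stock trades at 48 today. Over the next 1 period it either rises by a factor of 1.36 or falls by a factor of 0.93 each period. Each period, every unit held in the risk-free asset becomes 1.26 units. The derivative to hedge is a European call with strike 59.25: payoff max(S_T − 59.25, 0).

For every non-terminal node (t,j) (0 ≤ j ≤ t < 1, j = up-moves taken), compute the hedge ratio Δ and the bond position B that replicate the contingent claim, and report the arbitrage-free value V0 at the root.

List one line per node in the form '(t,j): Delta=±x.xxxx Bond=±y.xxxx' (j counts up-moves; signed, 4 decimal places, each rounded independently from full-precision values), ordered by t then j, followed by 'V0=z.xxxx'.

(0,0): Delta=0.2922 Bond=-10.3505
V0=3.6728

Since d<R<u, set p* = (R−d)/(u−d) = 0.7674; price each node as the discounted p*-expectation of its children.
Terminal payoffs: V(1,0)=0.0000, V(1,1)=6.0300
(0,0): S=48.0000. Δ = (V_up−V_dn)/(S_up−S_dn) = (6.0300−0.0000)/(65.2800−44.6400) = 0.2922. V = [p*·6.0300 + (1−p*)·0.0000]/1.26 = 3.6728. B = V − Δ·S = -10.3505.
Self-financing check: at every node Δ·S+B equals the discounted successor values.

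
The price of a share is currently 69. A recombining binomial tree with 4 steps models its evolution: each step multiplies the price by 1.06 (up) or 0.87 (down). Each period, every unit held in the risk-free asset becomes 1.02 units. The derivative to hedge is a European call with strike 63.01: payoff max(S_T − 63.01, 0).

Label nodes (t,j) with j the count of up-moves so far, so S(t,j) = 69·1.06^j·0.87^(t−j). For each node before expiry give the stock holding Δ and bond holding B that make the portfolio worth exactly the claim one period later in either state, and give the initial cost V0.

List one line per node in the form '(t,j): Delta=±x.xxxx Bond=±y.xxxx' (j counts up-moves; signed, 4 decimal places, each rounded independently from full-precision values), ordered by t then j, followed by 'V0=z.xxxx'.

(0,0): Delta=0.7924 Bond=-42.7753
(1,0): Delta=0.4458 Bond=-22.8233
(1,1): Delta=0.8682 Bond=-49.1795
(2,0): Delta=0.0000 Bond=0.0000
(2,1): Delta=0.5433 Bond=-29.4877
(2,2): Delta=0.9393 Bond=-55.6765
(3,0): Delta=0.0000 Bond=0.0000
(3,1): Delta=0.0000 Bond=0.0000
(3,2): Delta=0.6622 Bond=-38.0981
(3,3): Delta=1.0000 Bond=-61.7745
V0=11.8981

The replicating-portfolio and risk-neutral prices coincide; use p* = (1.02−0.87)/(1.06−0.87) = 0.7895 for the latter.
Terminal payoffs: V(4,0)=0.0000, V(4,1)=0.0000, V(4,2)=0.0000, V(4,3)=8.4867, V(4,4)=24.1009
Node (3,0) S=45.4367: V=(p*·0.0000+(1−p*)·0.0000)/1.02=0.0000; Δ=(0.0000−0.0000)/(48.1629−39.5299)=0.0000; B=V−Δ·S=0.0000
Node (3,1) S=55.3597: V=(p*·0.0000+(1−p*)·0.0000)/1.02=0.0000; Δ=(0.0000−0.0000)/(58.6812−48.1629)=0.0000; B=V−Δ·S=0.0000
Node (3,2) S=67.4497: V=(p*·8.4867+(1−p*)·0.0000)/1.02=6.5686; Δ=(8.4867−0.0000)/(71.4967−58.6812)=0.6622; B=V−Δ·S=-38.0981
Node (3,3) S=82.1801: V=(p*·24.1009+(1−p*)·8.4867)/1.02=20.4056; Δ=(24.1009−8.4867)/(87.1109−71.4967)=1.0000; B=V−Δ·S=-61.7745
Node (2,0) S=52.2261: V=(p*·0.0000+(1−p*)·0.0000)/1.02=0.0000; Δ=(0.0000−0.0000)/(55.3597−45.4367)=0.0000; B=V−Δ·S=0.0000
Node (2,1) S=63.6318: V=(p*·6.5686+(1−p*)·0.0000)/1.02=5.0841; Δ=(6.5686−0.0000)/(67.4497−55.3597)=0.5433; B=V−Δ·S=-29.4877
Node (2,2) S=77.5284: V=(p*·20.4056+(1−p*)·6.5686)/1.02=17.1496; Δ=(20.4056−6.5686)/(82.1801−67.4497)=0.9393; B=V−Δ·S=-55.6765
Node (1,0) S=60.0300: V=(p*·5.0841+(1−p*)·0.0000)/1.02=3.9351; Δ=(5.0841−0.0000)/(63.6318−52.2261)=0.4458; B=V−Δ·S=-22.8233
Node (1,1) S=73.1400: V=(p*·17.1496+(1−p*)·5.0841)/1.02=14.3230; Δ=(17.1496−5.0841)/(77.5284−63.6318)=0.8682; B=V−Δ·S=-49.1795
Node (0,0) S=69.0000: V=(p*·14.3230+(1−p*)·3.9351)/1.02=11.8981; Δ=(14.3230−3.9351)/(73.1400−60.0300)=0.7924; B=V−Δ·S=-42.7753
Root portfolio cost Δ·69+B reproduces V0=11.8981.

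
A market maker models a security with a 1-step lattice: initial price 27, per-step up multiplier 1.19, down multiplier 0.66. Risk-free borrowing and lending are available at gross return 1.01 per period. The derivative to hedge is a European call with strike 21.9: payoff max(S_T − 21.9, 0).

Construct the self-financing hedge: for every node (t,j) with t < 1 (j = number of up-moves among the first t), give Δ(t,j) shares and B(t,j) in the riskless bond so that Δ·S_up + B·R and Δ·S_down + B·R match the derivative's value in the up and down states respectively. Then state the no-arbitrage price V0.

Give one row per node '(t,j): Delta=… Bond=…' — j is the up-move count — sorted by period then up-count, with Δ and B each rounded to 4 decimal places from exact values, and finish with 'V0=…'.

Since d<R<u, set p* = (R−d)/(u−d) = 0.6604; price each node as the discounted p*-expectation of its children.
Payoff layer (t=1): V(1,0)=0.0000, V(1,1)=10.2300
(0,0): S=27.0000. Δ = (V_up−V_dn)/(S_up−S_dn) = (10.2300−0.0000)/(32.1300−17.8200) = 0.7149. V = [p*·10.2300 + (1−p*)·0.0000]/1.01 = 6.6888. B = V − Δ·S = -12.6131.
Each (Δ,B) replicates both successor values, so the strategy is self-financing and V0 is arbitrage-free.

(0,0): Delta=0.7149 Bond=-12.6131
V0=6.6888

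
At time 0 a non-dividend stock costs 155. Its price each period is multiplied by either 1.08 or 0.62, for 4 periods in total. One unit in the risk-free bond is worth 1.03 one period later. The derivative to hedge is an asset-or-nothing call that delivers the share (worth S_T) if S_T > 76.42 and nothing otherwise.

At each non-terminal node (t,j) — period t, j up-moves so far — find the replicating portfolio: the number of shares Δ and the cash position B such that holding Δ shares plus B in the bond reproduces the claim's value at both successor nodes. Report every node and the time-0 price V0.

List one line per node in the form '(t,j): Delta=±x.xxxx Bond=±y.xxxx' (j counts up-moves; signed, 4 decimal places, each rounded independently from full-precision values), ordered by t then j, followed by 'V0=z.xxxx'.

Risk-neutral probability p* = (R−d)/(u−d) = (1.03−0.62)/(1.08−0.62) = 0.8913.
At expiry t=4: V(4,0)=0.0000, V(4,1)=0.0000, V(4,2)=0.0000, V(4,3)=121.0583, V(4,4)=210.8758
  t=3,j=0: stock 36.9408 → up 39.8961 (V=0.0000), down 22.9033 (V=0.0000). Price 0.0000; hedge Δ=0.0000, bond B=0.0000.
  t=3,j=1: stock 64.3486 → up 69.4964 (V=0.0000), down 39.8961 (V=0.0000). Price 0.0000; hedge Δ=0.0000, bond B=0.0000.
  t=3,j=2: stock 112.0910 → up 121.0583 (V=121.0583), down 69.4964 (V=0.0000). Price 104.7571; hedge Δ=2.3478, bond B=-158.4132.
  t=3,j=3: stock 195.2554 → up 210.8758 (V=210.8758), down 121.0583 (V=121.0583). Price 195.2554; hedge Δ=1.0000, bond B=0.0000.
  t=2,j=0: stock 59.5820 → up 64.3486 (V=0.0000), down 36.9408 (V=0.0000). Price 0.0000; hedge Δ=0.0000, bond B=0.0000.
  t=2,j=1: stock 103.7880 → up 112.0910 (V=104.7571), down 64.3486 (V=0.0000). Price 90.6509; hedge Δ=2.1942, bond B=-137.0819.
  t=2,j=2: stock 180.7920 → up 195.2554 (V=195.2554), down 112.0910 (V=104.7571). Price 180.0181; hedge Δ=1.0882, bond B=-16.7173.
  t=1,j=0: stock 96.1000 → up 103.7880 (V=90.6509), down 59.5820 (V=0.0000). Price 78.4442; hedge Δ=2.0506, bond B=-118.6230.
  t=1,j=1: stock 167.4000 → up 180.7920 (V=180.0181), down 103.7880 (V=90.6509). Price 165.3439; hedge Δ=1.1606, bond B=-28.9324.
  t=0,j=0: stock 155.0000 → up 167.4000 (V=165.3439), down 96.1000 (V=78.4442). Price 151.3576; hedge Δ=1.2188, bond B=-37.5548.
Check: Δ(0,0)·S0 + B(0,0) = 151.3576 = V0.

(0,0): Delta=1.2188 Bond=-37.5548
(1,0): Delta=2.0506 Bond=-118.6230
(1,1): Delta=1.1606 Bond=-28.9324
(2,0): Delta=0.0000 Bond=0.0000
(2,1): Delta=2.1942 Bond=-137.0819
(2,2): Delta=1.0882 Bond=-16.7173
(3,0): Delta=0.0000 Bond=0.0000
(3,1): Delta=0.0000 Bond=0.0000
(3,2): Delta=2.3478 Bond=-158.4132
(3,3): Delta=1.0000 Bond=0.0000
V0=151.3576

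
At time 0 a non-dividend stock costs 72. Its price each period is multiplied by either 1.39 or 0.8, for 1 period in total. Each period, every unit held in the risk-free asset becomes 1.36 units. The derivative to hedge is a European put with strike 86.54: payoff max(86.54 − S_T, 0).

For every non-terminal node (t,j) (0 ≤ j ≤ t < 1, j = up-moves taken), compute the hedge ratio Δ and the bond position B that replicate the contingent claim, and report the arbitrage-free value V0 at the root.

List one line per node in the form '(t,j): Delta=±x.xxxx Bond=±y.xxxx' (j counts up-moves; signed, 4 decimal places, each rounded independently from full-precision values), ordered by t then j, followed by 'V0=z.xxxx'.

Since d<R<u, set p* = (R−d)/(u−d) = 0.9492; price each node as the discounted p*-expectation of its children.
Payoff layer (t=1): V(1,0)=28.9400, V(1,1)=0.0000
(0,0): S=72.0000. Δ = (V_up−V_dn)/(S_up−S_dn) = (0.0000−28.9400)/(100.0800−57.6000) = -0.6813. V = [p*·0.0000 + (1−p*)·28.9400]/1.36 = 1.0820. B = V − Δ·S = 50.1329.
The time-0 hedge costs 1.0820, which is the no-arbitrage price.

(0,0): Delta=-0.6813 Bond=50.1329
V0=1.0820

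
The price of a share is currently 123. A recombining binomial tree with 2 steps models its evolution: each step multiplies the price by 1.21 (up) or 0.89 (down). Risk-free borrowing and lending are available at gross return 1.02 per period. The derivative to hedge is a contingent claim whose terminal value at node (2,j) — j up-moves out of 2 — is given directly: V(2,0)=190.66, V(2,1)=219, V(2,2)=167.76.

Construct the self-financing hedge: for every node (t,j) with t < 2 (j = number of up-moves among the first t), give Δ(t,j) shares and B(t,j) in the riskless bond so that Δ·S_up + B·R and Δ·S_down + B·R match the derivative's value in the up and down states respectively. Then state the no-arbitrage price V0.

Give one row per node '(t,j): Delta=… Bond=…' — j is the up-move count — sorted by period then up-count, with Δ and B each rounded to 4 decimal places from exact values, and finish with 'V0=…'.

(0,0): Delta=-0.0994 Bond=204.9871
(1,0): Delta=0.8090 Bond=109.6464
(1,1): Delta=-1.0759 Bond=354.4228
V0=192.7647

Under the risk-neutral measure, an up-move has probability p* = (R−d)/(u−d) = 0.4063 and values discount at R = 1.02.
Terminal payoffs: V(2,0)=190.6600, V(2,1)=219.0000, V(2,2)=167.7600
Node (1,0) S=109.4700: V=(p*·219.0000+(1−p*)·190.6600)/1.02=198.2089; Δ=(219.0000−190.6600)/(132.4587−97.4283)=0.8090; B=V−Δ·S=109.6464
Node (1,1) S=148.8300: V=(p*·167.7600+(1−p*)·219.0000)/1.02=194.2978; Δ=(167.7600−219.0000)/(180.0843−132.4587)=-1.0759; B=V−Δ·S=354.4228
Node (0,0) S=123.0000: V=(p*·194.2978+(1−p*)·198.2089)/1.02=192.7647; Δ=(194.2978−198.2089)/(148.8300−109.4700)=-0.0994; B=V−Δ·S=204.9871
Self-financing check: at every node Δ·S+B equals the discounted successor values.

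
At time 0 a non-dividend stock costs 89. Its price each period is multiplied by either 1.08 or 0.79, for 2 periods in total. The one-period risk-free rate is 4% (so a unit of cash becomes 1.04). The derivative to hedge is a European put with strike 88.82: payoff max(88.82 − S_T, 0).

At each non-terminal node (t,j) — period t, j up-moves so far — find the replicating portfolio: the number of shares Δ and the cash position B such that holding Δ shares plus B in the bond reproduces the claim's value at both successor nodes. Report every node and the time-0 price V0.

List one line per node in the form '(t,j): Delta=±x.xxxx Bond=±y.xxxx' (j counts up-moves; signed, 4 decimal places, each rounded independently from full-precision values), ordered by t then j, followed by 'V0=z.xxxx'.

(0,0): Delta=-0.5186 Bond=49.5733
(1,0): Delta=-1.0000 Bond=85.4038
(1,1): Delta=-0.4623 Bond=46.1406
V0=3.4184

No-arbitrage ⇒ martingale measure with p* = (R−d)/(u−d) = 0.8621.
At expiry t=2: V(2,0)=33.2751, V(2,1)=12.8852, V(2,2)=0.0000
Node (1,0) S=70.3100: V=(p*·12.8852+(1−p*)·33.2751)/1.04=15.0938; Δ=(12.8852−33.2751)/(75.9348−55.5449)=-1.0000; B=V−Δ·S=85.4038
Node (1,1) S=96.1200: V=(p*·0.0000+(1−p*)·12.8852)/1.04=1.7089; Δ=(0.0000−12.8852)/(103.8096−75.9348)=-0.4623; B=V−Δ·S=46.1406
Node (0,0) S=89.0000: V=(p*·1.7089+(1−p*)·15.0938)/1.04=3.4184; Δ=(1.7089−15.0938)/(96.1200−70.3100)=-0.5186; B=V−Δ·S=49.5733
Each (Δ,B) replicates both successor values, so the strategy is self-financing and V0 is arbitrage-free.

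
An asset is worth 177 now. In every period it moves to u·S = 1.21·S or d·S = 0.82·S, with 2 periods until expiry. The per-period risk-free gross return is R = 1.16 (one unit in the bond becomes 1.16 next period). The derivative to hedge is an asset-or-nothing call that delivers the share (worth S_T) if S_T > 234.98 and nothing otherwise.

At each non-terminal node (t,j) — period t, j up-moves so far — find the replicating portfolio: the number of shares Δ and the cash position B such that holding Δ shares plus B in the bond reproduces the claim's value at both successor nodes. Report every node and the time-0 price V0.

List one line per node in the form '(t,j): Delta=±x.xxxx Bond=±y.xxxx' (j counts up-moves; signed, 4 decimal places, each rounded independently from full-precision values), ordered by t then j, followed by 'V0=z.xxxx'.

(0,0): Delta=2.8214 Bond=-353.0137
(1,0): Delta=0.0000 Bond=0.0000
(1,1): Delta=3.1026 Bond=-469.7159
V0=146.3715

Since d<R<u, set p* = (R−d)/(u−d) = 0.8718; price each node as the discounted p*-expectation of its children.
At expiry t=2: V(2,0)=0.0000, V(2,1)=0.0000, V(2,2)=259.1457
(1,0): S=145.1400. Δ = (V_up−V_dn)/(S_up−S_dn) = (0.0000−0.0000)/(175.6194−119.0148) = 0.0000. V = [p*·0.0000 + (1−p*)·0.0000]/1.16 = 0.0000. B = V − Δ·S = 0.0000.
(1,1): S=214.1700. Δ = (V_up−V_dn)/(S_up−S_dn) = (259.1457−0.0000)/(259.1457−175.6194) = 3.1026. V = [p*·259.1457 + (1−p*)·0.0000]/1.16 = 194.7603. B = V − Δ·S = -469.7159.
(0,0): S=177.0000. Δ = (V_up−V_dn)/(S_up−S_dn) = (194.7603−0.0000)/(214.1700−145.1400) = 2.8214. V = [p*·194.7603 + (1−p*)·0.0000]/1.16 = 146.3715. B = V − Δ·S = -353.0137.
Self-financing check: at every node Δ·S+B equals the discounted successor values.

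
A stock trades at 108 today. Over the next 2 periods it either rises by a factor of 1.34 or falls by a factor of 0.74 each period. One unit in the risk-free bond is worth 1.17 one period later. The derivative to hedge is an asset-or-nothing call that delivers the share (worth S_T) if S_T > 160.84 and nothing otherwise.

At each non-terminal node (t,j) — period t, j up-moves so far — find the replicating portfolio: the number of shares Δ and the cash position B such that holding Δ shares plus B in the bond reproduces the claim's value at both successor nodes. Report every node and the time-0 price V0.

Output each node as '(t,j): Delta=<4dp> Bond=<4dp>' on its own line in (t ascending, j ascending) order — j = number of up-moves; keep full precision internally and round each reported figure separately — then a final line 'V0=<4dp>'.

Risk-neutral probability p* = (R−d)/(u−d) = (1.17−0.74)/(1.34−0.74) = 0.7167.
At expiry t=2: V(2,0)=0.0000, V(2,1)=0.0000, V(2,2)=193.9248
  t=1,j=0: stock 79.9200 → up 107.0928 (V=0.0000), down 59.1408 (V=0.0000). Price 0.0000; hedge Δ=0.0000, bond B=0.0000.
  t=1,j=1: stock 144.7200 → up 193.9248 (V=193.9248), down 107.0928 (V=0.0000). Price 118.7858; hedge Δ=2.2333, bond B=-204.4222.
  t=0,j=0: stock 108.0000 → up 144.7200 (V=118.7858), down 79.9200 (V=0.0000). Price 72.7606; hedge Δ=1.8331, bond B=-125.2158.
Each (Δ,B) replicates both successor values, so the strategy is self-financing and V0 is arbitrage-free.

(0,0): Delta=1.8331 Bond=-125.2158
(1,0): Delta=0.0000 Bond=0.0000
(1,1): Delta=2.2333 Bond=-204.4222
V0=72.7606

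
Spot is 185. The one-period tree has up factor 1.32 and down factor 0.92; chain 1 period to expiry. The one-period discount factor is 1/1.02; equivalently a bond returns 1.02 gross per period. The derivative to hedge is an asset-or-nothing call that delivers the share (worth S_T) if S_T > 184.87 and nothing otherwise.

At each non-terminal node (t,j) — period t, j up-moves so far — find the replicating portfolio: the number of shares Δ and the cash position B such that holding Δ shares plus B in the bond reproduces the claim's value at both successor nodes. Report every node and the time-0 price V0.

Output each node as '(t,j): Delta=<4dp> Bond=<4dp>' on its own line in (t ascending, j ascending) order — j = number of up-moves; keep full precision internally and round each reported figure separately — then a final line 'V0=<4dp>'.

(0,0): Delta=3.3000 Bond=-550.6471
V0=59.8529

Risk-neutral probability p* = (R−d)/(u−d) = (1.02−0.92)/(1.32−0.92) = 0.2500.
At expiry t=1: V(1,0)=0.0000, V(1,1)=244.2000
  t=0,j=0: stock 185.0000 → up 244.2000 (V=244.2000), down 170.2000 (V=0.0000). Price 59.8529; hedge Δ=3.3000, bond B=-550.6471.
Self-financing check: at every node Δ·S+B equals the discounted successor values.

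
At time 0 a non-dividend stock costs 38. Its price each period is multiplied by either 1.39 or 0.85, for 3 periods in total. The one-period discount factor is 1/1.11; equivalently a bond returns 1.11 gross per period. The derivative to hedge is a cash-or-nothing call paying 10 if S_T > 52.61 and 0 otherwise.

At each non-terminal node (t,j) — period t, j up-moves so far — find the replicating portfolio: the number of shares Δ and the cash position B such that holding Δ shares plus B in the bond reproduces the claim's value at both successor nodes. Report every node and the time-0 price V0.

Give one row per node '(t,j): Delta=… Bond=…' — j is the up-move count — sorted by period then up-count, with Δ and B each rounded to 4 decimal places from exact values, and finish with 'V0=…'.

No-arbitrage ⇒ martingale measure with p* = (R−d)/(u−d) = 0.4815.
Payoff layer (t=3): V(3,0)=0.0000, V(3,1)=0.0000, V(3,2)=10.0000, V(3,3)=10.0000
Node (2,0) S=27.4550: V=(p*·0.0000+(1−p*)·0.0000)/1.11=0.0000; Δ=(0.0000−0.0000)/(38.1624−23.3367)=0.0000; B=V−Δ·S=0.0000
Node (2,1) S=44.8970: V=(p*·10.0000+(1−p*)·0.0000)/1.11=4.3377; Δ=(10.0000−0.0000)/(62.4068−38.1624)=0.4125; B=V−Δ·S=-14.1808
Node (2,2) S=73.4198: V=(p*·10.0000+(1−p*)·10.0000)/1.11=9.0090; Δ=(10.0000−10.0000)/(102.0535−62.4068)=0.0000; B=V−Δ·S=9.0090
Node (1,0) S=32.3000: V=(p*·4.3377+(1−p*)·0.0000)/1.11=1.8815; Δ=(4.3377−0.0000)/(44.8970−27.4550)=0.2487; B=V−Δ·S=-6.1512
Node (1,1) S=52.8200: V=(p*·9.0090+(1−p*)·4.3377)/1.11=5.9341; Δ=(9.0090−4.3377)/(73.4198−44.8970)=0.1638; B=V−Δ·S=-2.7165
Node (0,0) S=38.0000: V=(p*·5.9341+(1−p*)·1.8815)/1.11=3.4529; Δ=(5.9341−1.8815)/(52.8200−32.3000)=0.1975; B=V−Δ·S=-4.0518
Each (Δ,B) replicates both successor values, so the strategy is self-financing and V0 is arbitrage-free.

(0,0): Delta=0.1975 Bond=-4.0518
(1,0): Delta=0.2487 Bond=-6.1512
(1,1): Delta=0.1638 Bond=-2.7165
(2,0): Delta=0.0000 Bond=0.0000
(2,1): Delta=0.4125 Bond=-14.1808
(2,2): Delta=0.0000 Bond=9.0090
V0=3.4529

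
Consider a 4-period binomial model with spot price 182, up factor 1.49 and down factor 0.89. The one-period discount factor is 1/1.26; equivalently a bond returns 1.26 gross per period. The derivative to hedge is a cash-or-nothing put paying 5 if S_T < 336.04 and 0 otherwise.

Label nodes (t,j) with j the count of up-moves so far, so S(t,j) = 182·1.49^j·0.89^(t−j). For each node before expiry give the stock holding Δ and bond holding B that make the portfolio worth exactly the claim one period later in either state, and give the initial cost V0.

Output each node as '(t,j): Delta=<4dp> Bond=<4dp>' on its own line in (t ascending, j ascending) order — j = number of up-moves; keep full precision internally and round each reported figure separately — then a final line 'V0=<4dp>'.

(0,0): Delta=-0.0100 Bond=2.8054
(1,0): Delta=-0.0123 Bond=3.9095
(1,1): Delta=-0.0092 Bond=3.3019
(2,0): Delta=0.0000 Bond=3.1494
(2,1): Delta=-0.0169 Bond=6.0302
(2,2): Delta=-0.0063 Bond=2.9981
(3,0): Delta=0.0000 Bond=3.9683
(3,1): Delta=0.0000 Bond=3.9683
(3,2): Delta=-0.0232 Bond=9.8545
(3,3): Delta=0.0000 Bond=0.0000
V0=0.9836

Since d<R<u, set p* = (R−d)/(u−d) = 0.6167; price each node as the discounted p*-expectation of its children.
At expiry t=4: V(4,0)=5.0000, V(4,1)=5.0000, V(4,2)=5.0000, V(4,3)=0.0000, V(4,4)=0.0000
  t=3,j=0: stock 128.3044 → up 191.1735 (V=5.0000), down 114.1909 (V=5.0000). Price 3.9683; hedge Δ=0.0000, bond B=3.9683.
  t=3,j=1: stock 214.8017 → up 320.0545 (V=5.0000), down 191.1735 (V=5.0000). Price 3.9683; hedge Δ=0.0000, bond B=3.9683.
  t=3,j=2: stock 359.6118 → up 535.8216 (V=0.0000), down 320.0545 (V=5.0000). Price 1.5212; hedge Δ=-0.0232, bond B=9.8545.
  t=3,j=3: stock 602.0467 → up 897.0496 (V=0.0000), down 535.8216 (V=0.0000). Price 0.0000; hedge Δ=0.0000, bond B=0.0000.
  t=2,j=0: stock 144.1622 → up 214.8017 (V=3.9683), down 128.3044 (V=3.9683). Price 3.1494; hedge Δ=0.0000, bond B=3.1494.
  t=2,j=1: stock 241.3502 → up 359.6118 (V=1.5212), down 214.8017 (V=3.9683). Price 1.9518; hedge Δ=-0.0169, bond B=6.0302.
  t=2,j=2: stock 404.0582 → up 602.0467 (V=0.0000), down 359.6118 (V=1.5212). Price 0.4628; hedge Δ=-0.0063, bond B=2.9981.
  t=1,j=0: stock 161.9800 → up 241.3502 (V=1.9518), down 144.1622 (V=3.1494). Price 1.9134; hedge Δ=-0.0123, bond B=3.9095.
  t=1,j=1: stock 271.1800 → up 404.0582 (V=0.4628), down 241.3502 (V=1.9518). Price 0.8203; hedge Δ=-0.0092, bond B=3.3019.
  t=0,j=0: stock 182.0000 → up 271.1800 (V=0.8203), down 161.9800 (V=1.9134). Price 0.9836; hedge Δ=-0.0100, bond B=2.8054.
Each (Δ,B) replicates both successor values, so the strategy is self-financing and V0 is arbitrage-free.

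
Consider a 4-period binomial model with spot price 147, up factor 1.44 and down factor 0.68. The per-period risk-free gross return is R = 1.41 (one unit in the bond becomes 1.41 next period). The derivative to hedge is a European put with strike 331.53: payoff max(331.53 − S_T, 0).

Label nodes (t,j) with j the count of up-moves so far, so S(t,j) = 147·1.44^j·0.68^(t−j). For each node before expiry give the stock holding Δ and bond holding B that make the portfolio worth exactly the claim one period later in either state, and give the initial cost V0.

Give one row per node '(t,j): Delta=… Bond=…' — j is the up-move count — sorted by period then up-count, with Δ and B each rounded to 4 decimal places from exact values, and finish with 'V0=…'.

No-arbitrage ⇒ martingale measure with p* = (R−d)/(u−d) = 0.9605.
Terminal values V(4,·): V(4,0)=300.0994, V(4,1)=264.9710, V(4,2)=190.5816, V(4,3)=33.0510, V(4,4)=0.0000
(3,0): S=46.2215. Δ = (V_up−V_dn)/(S_up−S_dn) = (264.9710−300.0994)/(66.5590−31.4306) = -1.0000. V = [p*·264.9710 + (1−p*)·300.0994]/1.41 = 188.9062. B = V − Δ·S = 235.1277.
(3,1): S=97.8808. Δ = (V_up−V_dn)/(S_up−S_dn) = (190.5816−264.9710)/(140.9484−66.5590) = -1.0000. V = [p*·190.5816 + (1−p*)·264.9710]/1.41 = 137.2468. B = V − Δ·S = 235.1277.
(3,2): S=207.2771. Δ = (V_up−V_dn)/(S_up−S_dn) = (33.0510−190.5816)/(298.4790−140.9484) = -1.0000. V = [p*·33.0510 + (1−p*)·190.5816]/1.41 = 27.8506. B = V − Δ·S = 235.1277.
(3,3): S=438.9396. Δ = (V_up−V_dn)/(S_up−S_dn) = (0.0000−33.0510)/(632.0731−298.4790) = -0.0991. V = [p*·0.0000 + (1−p*)·33.0510]/1.41 = 0.9253. B = V − Δ·S = 44.4135.
(2,0): S=67.9728. Δ = (V_up−V_dn)/(S_up−S_dn) = (137.2468−188.9062)/(97.8808−46.2215) = -1.0000. V = [p*·137.2468 + (1−p*)·188.9062]/1.41 = 98.7844. B = V − Δ·S = 166.7572.
(2,1): S=143.9424. Δ = (V_up−V_dn)/(S_up−S_dn) = (27.8506−137.2468)/(207.2771−97.8808) = -1.0000. V = [p*·27.8506 + (1−p*)·137.2468]/1.41 = 22.8148. B = V − Δ·S = 166.7572.
(2,2): S=304.8192. Δ = (V_up−V_dn)/(S_up−S_dn) = (0.9253−27.8506)/(438.9396−207.2771) = -0.1162. V = [p*·0.9253 + (1−p*)·27.8506]/1.41 = 1.4100. B = V − Δ·S = 36.8381.
(1,0): S=99.9600. Δ = (V_up−V_dn)/(S_up−S_dn) = (22.8148−98.7844)/(143.9424−67.9728) = -1.0000. V = [p*·22.8148 + (1−p*)·98.7844]/1.41 = 18.3075. B = V − Δ·S = 118.2675.
(1,1): S=211.6800. Δ = (V_up−V_dn)/(S_up−S_dn) = (1.4100−22.8148)/(304.8192−143.9424) = -0.1331. V = [p*·1.4100 + (1−p*)·22.8148]/1.41 = 1.5992. B = V − Δ·S = 29.7634.
(0,0): S=147.0000. Δ = (V_up−V_dn)/(S_up−S_dn) = (1.5992−18.3075)/(211.6800−99.9600) = -0.1496. V = [p*·1.5992 + (1−p*)·18.3075]/1.41 = 1.6020. B = V − Δ·S = 23.5865.
Each (Δ,B) replicates both successor values, so the strategy is self-financing and V0 is arbitrage-free.

(0,0): Delta=-0.1496 Bond=23.5865
(1,0): Delta=-1.0000 Bond=118.2675
(1,1): Delta=-0.1331 Bond=29.7634
(2,0): Delta=-1.0000 Bond=166.7572
(2,1): Delta=-1.0000 Bond=166.7572
(2,2): Delta=-0.1162 Bond=36.8381
(3,0): Delta=-1.0000 Bond=235.1277
(3,1): Delta=-1.0000 Bond=235.1277
(3,2): Delta=-1.0000 Bond=235.1277
(3,3): Delta=-0.0991 Bond=44.4135
V0=1.6020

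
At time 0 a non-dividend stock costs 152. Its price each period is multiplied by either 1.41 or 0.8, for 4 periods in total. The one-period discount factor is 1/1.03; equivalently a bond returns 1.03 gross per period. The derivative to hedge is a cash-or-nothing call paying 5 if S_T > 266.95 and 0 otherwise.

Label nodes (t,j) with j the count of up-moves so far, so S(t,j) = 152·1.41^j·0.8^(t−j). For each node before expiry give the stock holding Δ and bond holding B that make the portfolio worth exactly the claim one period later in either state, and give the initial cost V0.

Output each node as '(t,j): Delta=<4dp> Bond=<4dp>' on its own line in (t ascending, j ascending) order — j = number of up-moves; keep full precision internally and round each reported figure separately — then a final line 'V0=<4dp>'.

(0,0): Delta=0.0131 Bond=-1.3098
(1,0): Delta=0.0090 Bond=-0.8531
(1,1): Delta=0.0169 Bond=-2.1685
(2,0): Delta=0.0000 Bond=0.0000
(2,1): Delta=0.0175 Bond=-2.3305
(2,2): Delta=0.0164 Bond=-2.0734
(3,0): Delta=0.0000 Bond=0.0000
(3,1): Delta=0.0000 Bond=0.0000
(3,2): Delta=0.0339 Bond=-6.3664
(3,3): Delta=0.0000 Bond=4.8544
V0=0.6832

The replicating-portfolio and risk-neutral prices coincide; use p* = (1.03−0.8)/(1.41−0.8) = 0.3770 for the latter.
At expiry t=4: V(4,0)=0.0000, V(4,1)=0.0000, V(4,2)=0.0000, V(4,3)=5.0000, V(4,4)=5.0000
Node (3,0) S=77.8240: V=(p*·0.0000+(1−p*)·0.0000)/1.03=0.0000; Δ=(0.0000−0.0000)/(109.7318−62.2592)=0.0000; B=V−Δ·S=0.0000
Node (3,1) S=137.1648: V=(p*·0.0000+(1−p*)·0.0000)/1.03=0.0000; Δ=(0.0000−0.0000)/(193.4024−109.7318)=0.0000; B=V−Δ·S=0.0000
Node (3,2) S=241.7530: V=(p*·5.0000+(1−p*)·0.0000)/1.03=1.8303; Δ=(5.0000−0.0000)/(340.8717−193.4024)=0.0339; B=V−Δ·S=-6.3664
Node (3,3) S=426.0896: V=(p*·5.0000+(1−p*)·5.0000)/1.03=4.8544; Δ=(5.0000−5.0000)/(600.7863−340.8717)=0.0000; B=V−Δ·S=4.8544
Node (2,0) S=97.2800: V=(p*·0.0000+(1−p*)·0.0000)/1.03=0.0000; Δ=(0.0000−0.0000)/(137.1648−77.8240)=0.0000; B=V−Δ·S=0.0000
Node (2,1) S=171.4560: V=(p*·1.8303+(1−p*)·0.0000)/1.03=0.6700; Δ=(1.8303−0.0000)/(241.7530−137.1648)=0.0175; B=V−Δ·S=-2.3305
Node (2,2) S=302.1912: V=(p*·4.8544+(1−p*)·1.8303)/1.03=2.8840; Δ=(4.8544−1.8303)/(426.0896−241.7530)=0.0164; B=V−Δ·S=-2.0734
Node (1,0) S=121.6000: V=(p*·0.6700+(1−p*)·0.0000)/1.03=0.2453; Δ=(0.6700−0.0000)/(171.4560−97.2800)=0.0090; B=V−Δ·S=-0.8531
Node (1,1) S=214.3200: V=(p*·2.8840+(1−p*)·0.6700)/1.03=1.4610; Δ=(2.8840−0.6700)/(302.1912−171.4560)=0.0169; B=V−Δ·S=-2.1685
Node (0,0) S=152.0000: V=(p*·1.4610+(1−p*)·0.2453)/1.03=0.6832; Δ=(1.4610−0.2453)/(214.3200−121.6000)=0.0131; B=V−Δ·S=-1.3098
Self-financing check: at every node Δ·S+B equals the discounted successor values.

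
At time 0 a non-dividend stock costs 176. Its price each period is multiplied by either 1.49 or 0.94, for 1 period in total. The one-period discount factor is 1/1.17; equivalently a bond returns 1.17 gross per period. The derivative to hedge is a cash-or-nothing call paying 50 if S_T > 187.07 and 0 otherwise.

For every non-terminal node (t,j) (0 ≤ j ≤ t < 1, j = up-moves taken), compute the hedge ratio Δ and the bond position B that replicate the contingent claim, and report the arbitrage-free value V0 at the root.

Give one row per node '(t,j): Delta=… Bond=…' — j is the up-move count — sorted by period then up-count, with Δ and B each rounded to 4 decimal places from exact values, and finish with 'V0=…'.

The replicating-portfolio and risk-neutral prices coincide; use p* = (1.17−0.94)/(1.49−0.94) = 0.4182 for the latter.
At expiry t=1: V(1,0)=0.0000, V(1,1)=50.0000
(0,0): S=176.0000. Δ = (V_up−V_dn)/(S_up−S_dn) = (50.0000−0.0000)/(262.2400−165.4400) = 0.5165. V = [p*·50.0000 + (1−p*)·0.0000]/1.17 = 17.8710. B = V − Δ·S = -73.0381.
Each (Δ,B) replicates both successor values, so the strategy is self-financing and V0 is arbitrage-free.

(0,0): Delta=0.5165 Bond=-73.0381
V0=17.8710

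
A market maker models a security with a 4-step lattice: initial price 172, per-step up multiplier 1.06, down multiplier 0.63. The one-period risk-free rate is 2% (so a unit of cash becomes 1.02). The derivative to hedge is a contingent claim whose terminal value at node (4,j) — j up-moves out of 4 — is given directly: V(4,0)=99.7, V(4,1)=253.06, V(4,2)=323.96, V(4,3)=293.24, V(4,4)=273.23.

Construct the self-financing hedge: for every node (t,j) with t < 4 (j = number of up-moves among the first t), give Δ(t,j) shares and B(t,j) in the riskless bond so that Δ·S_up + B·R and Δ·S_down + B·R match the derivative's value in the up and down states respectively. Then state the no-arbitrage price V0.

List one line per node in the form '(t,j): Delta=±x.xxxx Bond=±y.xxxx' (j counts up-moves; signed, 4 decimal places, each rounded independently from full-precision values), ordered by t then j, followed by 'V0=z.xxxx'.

Risk-neutral probability p* = (R−d)/(u−d) = (1.02−0.63)/(1.06−0.63) = 0.9070.
Terminal values V(4,·): V(4,0)=99.7000, V(4,1)=253.0600, V(4,2)=323.9600, V(4,3)=293.2400, V(4,4)=273.2300
Node (3,0) S=43.0081: V=(p*·253.0600+(1−p*)·99.7000)/1.02=234.1117; Δ=(253.0600−99.7000)/(45.5886−27.0951)=8.2927; B=V−Δ·S=-122.5394
Node (3,1) S=72.3628: V=(p*·323.9600+(1−p*)·253.0600)/1.02=311.1418; Δ=(323.9600−253.0600)/(76.7046−45.5886)=2.2786; B=V−Δ·S=146.2581
Node (3,2) S=121.7533: V=(p*·293.2400+(1−p*)·323.9600)/1.02=290.2918; Δ=(293.2400−323.9600)/(129.0585−76.7046)=-0.5868; B=V−Δ·S=361.7337
Node (3,3) S=204.8548: V=(p*·273.2300+(1−p*)·293.2400)/1.02=269.6974; Δ=(273.2300−293.2400)/(217.1460−129.0585)=-0.2272; B=V−Δ·S=316.2323
Node (2,0) S=68.2668: V=(p*·311.1418+(1−p*)·234.1117)/1.02=298.0159; Δ=(311.1418−234.1117)/(72.3628−43.0081)=2.6241; B=V−Δ·S=118.8761
Node (2,1) S=114.8616: V=(p*·290.2918+(1−p*)·311.1418)/1.02=286.5013; Δ=(290.2918−311.1418)/(121.7533−72.3628)=-0.4221; B=V−Δ·S=334.9897
Node (2,2) S=193.2592: V=(p*·269.6974+(1−p*)·290.2918)/1.02=266.2875; Δ=(269.6974−290.2918)/(204.8548−121.7533)=-0.2478; B=V−Δ·S=314.1814
Node (1,0) S=108.3600: V=(p*·286.5013+(1−p*)·298.0159)/1.02=281.9338; Δ=(286.5013−298.0159)/(114.8616−68.2668)=-0.2471; B=V−Δ·S=308.7118
Node (1,1) S=182.3200: V=(p*·266.2875+(1−p*)·286.5013)/1.02=262.9096; Δ=(266.2875−286.5013)/(193.2592−114.8616)=-0.2578; B=V−Δ·S=309.9187
Node (0,0) S=172.0000: V=(p*·262.9096+(1−p*)·281.9338)/1.02=259.4895; Δ=(262.9096−281.9338)/(182.3200−108.3600)=-0.2572; B=V−Δ·S=303.7318
The time-0 hedge costs 259.4895, which is the no-arbitrage price.

(0,0): Delta=-0.2572 Bond=303.7318
(1,0): Delta=-0.2471 Bond=308.7118
(1,1): Delta=-0.2578 Bond=309.9187
(2,0): Delta=2.6241 Bond=118.8761
(2,1): Delta=-0.4221 Bond=334.9897
(2,2): Delta=-0.2478 Bond=314.1814
(3,0): Delta=8.2927 Bond=-122.5394
(3,1): Delta=2.2786 Bond=146.2581
(3,2): Delta=-0.5868 Bond=361.7337
(3,3): Delta=-0.2272 Bond=316.2323
V0=259.4895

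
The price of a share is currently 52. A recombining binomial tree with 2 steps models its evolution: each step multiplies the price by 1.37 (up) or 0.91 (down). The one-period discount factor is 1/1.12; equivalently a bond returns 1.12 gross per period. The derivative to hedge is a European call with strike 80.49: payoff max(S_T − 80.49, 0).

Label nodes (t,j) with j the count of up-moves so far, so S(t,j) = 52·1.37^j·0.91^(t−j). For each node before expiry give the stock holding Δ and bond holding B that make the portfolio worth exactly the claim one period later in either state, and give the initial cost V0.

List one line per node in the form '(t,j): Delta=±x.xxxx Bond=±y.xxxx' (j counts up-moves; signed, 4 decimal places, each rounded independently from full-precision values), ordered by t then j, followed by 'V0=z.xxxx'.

(0,0): Delta=0.2915 Bond=-12.3177
(1,0): Delta=0.0000 Bond=0.0000
(1,1): Delta=0.5221 Bond=-30.2193
V0=2.8425

Under the risk-neutral measure, an up-move has probability p* = (R−d)/(u−d) = 0.4565 and values discount at R = 1.12.
At expiry t=2: V(2,0)=0.0000, V(2,1)=0.0000, V(2,2)=17.1088
(1,0): S=47.3200. Δ = (V_up−V_dn)/(S_up−S_dn) = (0.0000−0.0000)/(64.8284−43.0612) = 0.0000. V = [p*·0.0000 + (1−p*)·0.0000]/1.12 = 0.0000. B = V − Δ·S = 0.0000.
(1,1): S=71.2400. Δ = (V_up−V_dn)/(S_up−S_dn) = (17.1088−0.0000)/(97.5988−64.8284) = 0.5221. V = [p*·17.1088 + (1−p*)·0.0000]/1.12 = 6.9737. B = V − Δ·S = -30.2193.
(0,0): S=52.0000. Δ = (V_up−V_dn)/(S_up−S_dn) = (6.9737−0.0000)/(71.2400−47.3200) = 0.2915. V = [p*·6.9737 + (1−p*)·0.0000]/1.12 = 2.8425. B = V − Δ·S = -12.3177.
Root portfolio cost Δ·52+B reproduces V0=2.8425.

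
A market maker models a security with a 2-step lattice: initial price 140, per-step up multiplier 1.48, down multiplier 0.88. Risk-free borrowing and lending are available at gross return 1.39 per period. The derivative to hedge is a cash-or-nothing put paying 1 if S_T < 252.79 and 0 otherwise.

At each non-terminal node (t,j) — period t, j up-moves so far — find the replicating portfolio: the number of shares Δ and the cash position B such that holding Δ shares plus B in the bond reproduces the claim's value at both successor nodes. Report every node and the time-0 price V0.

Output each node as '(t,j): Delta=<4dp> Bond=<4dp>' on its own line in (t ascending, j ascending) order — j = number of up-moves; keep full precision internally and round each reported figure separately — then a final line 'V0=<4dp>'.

(0,0): Delta=-0.0073 Bond=1.1628
(1,0): Delta=0.0000 Bond=0.7194
(1,1): Delta=-0.0080 Bond=1.7746
V0=0.1436

Under the risk-neutral measure, an up-move has probability p* = (R−d)/(u−d) = 0.8500 and values discount at R = 1.39.
Payoff layer (t=2): V(2,0)=1.0000, V(2,1)=1.0000, V(2,2)=0.0000
Node (1,0) S=123.2000: V=(p*·1.0000+(1−p*)·1.0000)/1.39=0.7194; Δ=(1.0000−1.0000)/(182.3360−108.4160)=0.0000; B=V−Δ·S=0.7194
Node (1,1) S=207.2000: V=(p*·0.0000+(1−p*)·1.0000)/1.39=0.1079; Δ=(0.0000−1.0000)/(306.6560−182.3360)=-0.0080; B=V−Δ·S=1.7746
Node (0,0) S=140.0000: V=(p*·0.1079+(1−p*)·0.7194)/1.39=0.1436; Δ=(0.1079−0.7194)/(207.2000−123.2000)=-0.0073; B=V−Δ·S=1.1628
Self-financing check: at every node Δ·S+B equals the discounted successor values.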